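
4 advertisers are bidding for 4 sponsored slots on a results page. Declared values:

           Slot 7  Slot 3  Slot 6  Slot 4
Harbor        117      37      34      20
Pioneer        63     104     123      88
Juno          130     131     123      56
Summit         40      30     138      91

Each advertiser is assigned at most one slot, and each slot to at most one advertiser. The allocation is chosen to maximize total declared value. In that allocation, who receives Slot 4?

Pioneer receives Slot 4.

This is a one-to-one assignment (maximum-weight bipartite matching).
Optimal: Harbor→Slot 7 ($117), Pioneer→Slot 4 ($88), Juno→Slot 3 ($131), Summit→Slot 6 ($138) — total 117+88+131+138 = $474.
Row-greedy (each advertiser in turn takes its best remaining slot) gives $462, worse by 12.
Pioneer's own top slot is Slot 6 ($123), but forcing Pioneer→Slot 6 and reassigning the rest optimally gives only $462 — worse by 12.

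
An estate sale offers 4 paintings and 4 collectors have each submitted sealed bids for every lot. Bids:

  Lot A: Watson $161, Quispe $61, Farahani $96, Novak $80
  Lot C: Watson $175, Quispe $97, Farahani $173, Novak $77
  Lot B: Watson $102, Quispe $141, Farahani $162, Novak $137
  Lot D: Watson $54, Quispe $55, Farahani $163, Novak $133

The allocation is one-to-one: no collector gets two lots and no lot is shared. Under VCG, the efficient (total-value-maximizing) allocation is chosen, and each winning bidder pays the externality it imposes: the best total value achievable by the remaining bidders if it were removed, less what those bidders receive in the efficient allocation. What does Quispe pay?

Efficient allocation: Watson→Lot A ($161), Quispe→Lot B ($141), Farahani→Lot C ($173), Novak→Lot D ($133); total welfare W = $608.
Quispe receives Lot B at value $141, so the others get W − 141 = $467.
Without Quispe: best allocation of the remaining 3 bidders over all 4 lots is Watson→Lot C ($175), Farahani→Lot D ($163), Novak→Lot B ($137), total $475.
VCG payment = (others' best without Quispe) − (others' welfare with Quispe) = 475 − 467 = $8.

Quispe pays $8.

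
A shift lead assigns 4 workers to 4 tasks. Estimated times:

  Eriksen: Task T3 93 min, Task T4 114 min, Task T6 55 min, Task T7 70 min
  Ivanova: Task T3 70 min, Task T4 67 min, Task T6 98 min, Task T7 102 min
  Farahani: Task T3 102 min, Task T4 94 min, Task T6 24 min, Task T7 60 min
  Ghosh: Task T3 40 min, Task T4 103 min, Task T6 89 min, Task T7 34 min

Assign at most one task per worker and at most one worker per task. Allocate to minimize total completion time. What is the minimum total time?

Min total: 201 min

Optimal: Eriksen→Task T7 (70 min), Ivanova→Task T4 (67 min), Farahani→Task T6 (24 min), Ghosh→Task T3 (40 min) — total 70+67+24+40 = 201 min.
Row-greedy (each worker in turn takes its cheapest remaining task) gives 222 min, worse by 21.
No other one-to-one assignment undercuts 201 min.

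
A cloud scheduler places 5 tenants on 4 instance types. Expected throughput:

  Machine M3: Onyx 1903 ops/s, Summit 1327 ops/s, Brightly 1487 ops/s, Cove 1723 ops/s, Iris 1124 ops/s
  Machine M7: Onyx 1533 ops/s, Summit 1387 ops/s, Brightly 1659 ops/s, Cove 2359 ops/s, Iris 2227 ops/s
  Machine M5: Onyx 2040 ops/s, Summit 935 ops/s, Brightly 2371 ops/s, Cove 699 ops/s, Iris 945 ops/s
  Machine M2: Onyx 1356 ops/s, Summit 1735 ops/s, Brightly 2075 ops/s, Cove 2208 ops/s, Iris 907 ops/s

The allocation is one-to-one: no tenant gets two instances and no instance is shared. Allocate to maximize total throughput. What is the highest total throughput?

Maximum total: 8709 ops/s

Optimal: Onyx→Machine M3 (1903 ops/s), Iris→Machine M7 (2227 ops/s), Brightly→Machine M5 (2371 ops/s), Cove→Machine M2 (2208 ops/s) — total 1903+2227+2371+2208 = 8709 ops/s.
Row-greedy (each tenant in turn takes its best remaining instance) gives 7157 ops/s, worse by 1552.
No other one-to-one assignment exceeds 8709 ops/s.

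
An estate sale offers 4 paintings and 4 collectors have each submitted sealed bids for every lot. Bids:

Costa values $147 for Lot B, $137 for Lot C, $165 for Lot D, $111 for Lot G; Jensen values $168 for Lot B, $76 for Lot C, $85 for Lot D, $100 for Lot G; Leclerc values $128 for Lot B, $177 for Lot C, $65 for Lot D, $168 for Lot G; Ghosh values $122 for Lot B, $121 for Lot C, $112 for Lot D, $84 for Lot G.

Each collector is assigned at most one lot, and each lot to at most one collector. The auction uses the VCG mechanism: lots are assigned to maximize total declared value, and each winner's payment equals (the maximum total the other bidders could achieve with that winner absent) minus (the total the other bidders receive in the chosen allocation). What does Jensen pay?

Jensen pays $10.

Efficient allocation: Costa→Lot D ($165), Jensen→Lot B ($168), Leclerc→Lot G ($168), Ghosh→Lot C ($121); total welfare W = $622.
Jensen receives Lot B at value $168, so the others get W − 168 = $454.
Without Jensen: best allocation of the remaining 3 bidders over all 4 lots is Costa→Lot D ($165), Leclerc→Lot C ($177), Ghosh→Lot B ($122), total $464.
VCG payment = (others' best without Jensen) − (others' welfare with Jensen) = 464 − 454 = $10.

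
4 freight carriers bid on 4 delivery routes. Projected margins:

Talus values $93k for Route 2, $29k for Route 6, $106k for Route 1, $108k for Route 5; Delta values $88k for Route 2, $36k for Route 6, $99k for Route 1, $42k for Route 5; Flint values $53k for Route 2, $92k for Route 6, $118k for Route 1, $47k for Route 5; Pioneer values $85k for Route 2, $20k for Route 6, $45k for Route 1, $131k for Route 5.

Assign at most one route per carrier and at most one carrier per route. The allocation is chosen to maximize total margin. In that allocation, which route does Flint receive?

Flint receives Route 6.

Optimal: Talus→Route 1 ($106k), Delta→Route 2 ($88k), Flint→Route 6 ($92k), Pioneer→Route 5 ($131k) — total 106+88+92+131 = $417k.
Row-greedy (each carrier in turn takes its best remaining route) gives $384k, worse by 33.
Next-best assignment: Talus→Route 2, Delta→Route 1, Flint→Route 6, Pioneer→Route 5 = $415k.
No other one-to-one assignment exceeds $417k.
Flint's own top route is Route 1 ($118k), but forcing Flint→Route 1 and reassigning the rest optimally gives only $378k — worse by 39.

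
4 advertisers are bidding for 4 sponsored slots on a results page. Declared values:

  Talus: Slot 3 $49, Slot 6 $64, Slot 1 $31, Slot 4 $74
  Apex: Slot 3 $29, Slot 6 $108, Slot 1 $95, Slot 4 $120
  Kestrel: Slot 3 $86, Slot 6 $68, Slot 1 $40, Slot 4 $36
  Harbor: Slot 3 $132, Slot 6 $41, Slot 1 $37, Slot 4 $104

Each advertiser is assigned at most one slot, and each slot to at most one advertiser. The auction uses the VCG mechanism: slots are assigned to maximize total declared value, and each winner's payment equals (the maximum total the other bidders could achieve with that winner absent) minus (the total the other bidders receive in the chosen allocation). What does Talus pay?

Talus pays $25.

Efficient allocation: Talus→Slot 4 ($74), Apex→Slot 1 ($95), Kestrel→Slot 6 ($68), Harbor→Slot 3 ($132); total welfare W = $369.
Talus receives Slot 4 at value $74, so the others get W − 74 = $295.
Without Talus: best allocation of the remaining 3 bidders over all 4 slots is Apex→Slot 4 ($120), Kestrel→Slot 6 ($68), Harbor→Slot 3 ($132), total $320.
VCG payment = (others' best without Talus) − (others' welfare with Talus) = 320 − 295 = $25.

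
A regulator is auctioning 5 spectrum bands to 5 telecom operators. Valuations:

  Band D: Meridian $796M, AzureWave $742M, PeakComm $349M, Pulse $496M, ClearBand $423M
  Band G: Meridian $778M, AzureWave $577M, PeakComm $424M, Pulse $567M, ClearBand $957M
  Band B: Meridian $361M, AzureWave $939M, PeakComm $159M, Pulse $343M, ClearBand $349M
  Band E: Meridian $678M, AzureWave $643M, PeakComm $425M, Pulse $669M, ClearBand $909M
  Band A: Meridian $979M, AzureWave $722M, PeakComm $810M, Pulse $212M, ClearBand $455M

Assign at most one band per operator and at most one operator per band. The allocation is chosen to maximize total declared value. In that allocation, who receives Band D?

Meridian receives Band D.

This is the linear assignment problem.
Optimal: Meridian→Band D ($796M), AzureWave→Band B ($939M), PeakComm→Band A ($810M), Pulse→Band E ($669M), ClearBand→Band G ($957M) — total 796+939+810+669+957 = $4171M.
Row-greedy (each operator in turn takes its best remaining band) gives $3333M, worse by 838.
Checked against all permutations: $4171M is optimal.
Meridian's own top band is Band A ($979M), but forcing Meridian→Band A and reassigning the rest optimally gives only $3893M — worse by 278.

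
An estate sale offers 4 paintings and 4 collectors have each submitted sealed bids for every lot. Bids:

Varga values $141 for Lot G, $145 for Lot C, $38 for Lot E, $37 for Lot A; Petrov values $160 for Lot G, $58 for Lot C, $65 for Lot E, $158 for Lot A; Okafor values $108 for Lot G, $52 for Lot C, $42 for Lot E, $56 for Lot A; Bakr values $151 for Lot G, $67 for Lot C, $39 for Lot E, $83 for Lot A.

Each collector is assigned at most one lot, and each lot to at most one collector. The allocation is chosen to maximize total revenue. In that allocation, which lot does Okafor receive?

Optimal: Varga→Lot C ($145), Petrov→Lot A ($158), Okafor→Lot E ($42), Bakr→Lot G ($151) — total 145+158+42+151 = $496.
Row-greedy (each collector in turn takes its best remaining lot) gives $400, worse by 96.
Next-best assignment: Varga→Lot C, Petrov→Lot A, Okafor→Lot G, Bakr→Lot E = $450.
Okafor's own top lot is Lot G ($108), but forcing Okafor→Lot G and reassigning the rest optimally gives only $450 — worse by 46.

Okafor receives Lot E.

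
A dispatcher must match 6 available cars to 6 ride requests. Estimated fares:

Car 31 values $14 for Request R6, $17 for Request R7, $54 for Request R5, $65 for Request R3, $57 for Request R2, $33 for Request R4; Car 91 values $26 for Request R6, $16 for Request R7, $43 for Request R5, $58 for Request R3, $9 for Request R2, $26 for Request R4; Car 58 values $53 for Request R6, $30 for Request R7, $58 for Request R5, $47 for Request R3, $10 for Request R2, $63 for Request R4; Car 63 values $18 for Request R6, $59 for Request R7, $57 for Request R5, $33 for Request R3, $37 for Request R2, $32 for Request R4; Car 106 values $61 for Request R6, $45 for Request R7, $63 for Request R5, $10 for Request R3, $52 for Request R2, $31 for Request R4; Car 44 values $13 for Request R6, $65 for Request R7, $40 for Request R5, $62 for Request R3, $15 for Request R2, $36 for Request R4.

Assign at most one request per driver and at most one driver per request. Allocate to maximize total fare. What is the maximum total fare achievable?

Optimal: Car 31→Request R2 ($57), Car 91→Request R3 ($58), Car 58→Request R4 ($63), Car 63→Request R5 ($57), Car 106→Request R6 ($61), Car 44→Request R7 ($65) — total 57+58+63+57+61+65 = $361.
Column-greedy (each request in turn goes to its best remaining driver) gives $312, worse by 49.
Next-best assignment: Car 31→Request R2, Car 91→Request R5, Car 58→Request R4, Car 63→Request R7, Car 106→Request R6, Car 44→Request R3 = $345.
Swapping Car 31↔Car 106 (Car 31→Request R6 $14, Car 106→Request R2 $52) loses 52.

Max total: $361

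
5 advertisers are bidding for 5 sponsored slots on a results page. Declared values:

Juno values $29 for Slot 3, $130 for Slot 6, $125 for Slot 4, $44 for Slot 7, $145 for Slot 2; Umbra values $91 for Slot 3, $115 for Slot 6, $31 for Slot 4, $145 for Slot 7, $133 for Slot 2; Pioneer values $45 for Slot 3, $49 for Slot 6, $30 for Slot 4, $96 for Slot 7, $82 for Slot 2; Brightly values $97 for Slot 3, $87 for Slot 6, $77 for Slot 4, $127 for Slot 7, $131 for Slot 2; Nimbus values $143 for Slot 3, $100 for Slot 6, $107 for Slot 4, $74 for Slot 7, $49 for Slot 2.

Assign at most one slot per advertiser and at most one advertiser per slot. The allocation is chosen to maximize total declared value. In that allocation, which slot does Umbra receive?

Umbra receives Slot 6.

Optimal: Juno→Slot 4 ($125), Umbra→Slot 6 ($115), Pioneer→Slot 7 ($96), Brightly→Slot 2 ($131), Nimbus→Slot 3 ($143) — total 125+115+96+131+143 = $610.
Row-greedy (each advertiser in turn takes its best remaining slot) gives $543, worse by 67.
Next-best assignment: Juno→Slot 4, Umbra→Slot 7, Pioneer→Slot 6, Brightly→Slot 2, Nimbus→Slot 3 = $593.
No other one-to-one assignment exceeds $610.
Umbra's own top slot is Slot 7 ($145), but forcing Umbra→Slot 7 and reassigning the rest optimally gives only $593 — worse by 17.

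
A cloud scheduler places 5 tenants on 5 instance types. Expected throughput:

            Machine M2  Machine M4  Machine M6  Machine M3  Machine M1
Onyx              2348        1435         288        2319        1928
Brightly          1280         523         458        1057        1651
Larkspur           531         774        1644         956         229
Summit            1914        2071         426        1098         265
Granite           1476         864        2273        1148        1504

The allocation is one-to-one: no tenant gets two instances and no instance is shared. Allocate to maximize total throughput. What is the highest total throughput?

Treat this as an assignment problem: match each tenant to one instance.
Optimal: Onyx→Machine M2 (2348 ops/s), Brightly→Machine M1 (1651 ops/s), Larkspur→Machine M3 (956 ops/s), Summit→Machine M4 (2071 ops/s), Granite→Machine M6 (2273 ops/s) — total 2348+1651+956+2071+2273 = 9299 ops/s.
Column-greedy (each instance in turn goes to its best remaining tenant) gives 7978 ops/s, worse by 1321.
Next-best assignment: Onyx→Machine M3, Brightly→Machine M1, Larkspur→Machine M6, Summit→Machine M4, Granite→Machine M2 = 9161 ops/s.
Every other assignment is strictly worse.

Max total: 9299 ops/s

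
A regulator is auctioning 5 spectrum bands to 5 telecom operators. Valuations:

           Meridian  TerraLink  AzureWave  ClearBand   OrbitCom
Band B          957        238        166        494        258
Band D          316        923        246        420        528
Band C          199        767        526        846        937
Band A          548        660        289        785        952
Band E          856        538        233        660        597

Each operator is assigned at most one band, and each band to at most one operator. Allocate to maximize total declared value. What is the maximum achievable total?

This is the linear assignment problem.
Optimal: Meridian→Band B ($957M), TerraLink→Band D ($923M), AzureWave→Band C ($526M), ClearBand→Band E ($660M), OrbitCom→Band A ($952M) — total 957+923+526+660+952 = $4018M.
Column-greedy (each band in turn goes to its best remaining operator) gives $3835M, worse by 183.
Checked against all permutations: $4018M is optimal.

Max total: $4018M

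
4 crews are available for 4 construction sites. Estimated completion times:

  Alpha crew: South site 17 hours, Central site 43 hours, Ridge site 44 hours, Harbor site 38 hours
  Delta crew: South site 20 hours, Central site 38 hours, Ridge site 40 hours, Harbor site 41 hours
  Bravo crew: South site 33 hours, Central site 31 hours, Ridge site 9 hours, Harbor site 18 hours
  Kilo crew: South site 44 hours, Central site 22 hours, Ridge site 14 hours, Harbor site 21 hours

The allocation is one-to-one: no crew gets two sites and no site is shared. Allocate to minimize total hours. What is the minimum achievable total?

Min total: 85 hours

Optimal: Alpha crew→South site (17 hours), Delta crew→Central site (38 hours), Bravo crew→Ridge site (9 hours), Kilo crew→Harbor site (21 hours) — total 17+38+9+21 = 85 hours.
Next-best assignment: Alpha crew→South site, Delta crew→Central site, Bravo crew→Harbor site, Kilo crew→Ridge site = 87 hours.
No other one-to-one assignment undercuts 85 hours.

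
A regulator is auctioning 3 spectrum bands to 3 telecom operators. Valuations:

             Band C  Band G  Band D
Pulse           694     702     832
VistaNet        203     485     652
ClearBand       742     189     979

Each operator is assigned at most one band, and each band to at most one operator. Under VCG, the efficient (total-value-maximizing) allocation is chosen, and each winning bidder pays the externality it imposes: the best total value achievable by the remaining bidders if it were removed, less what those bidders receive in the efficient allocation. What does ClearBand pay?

ClearBand pays $175M.

Efficient allocation: Pulse→Band C ($694M), VistaNet→Band G ($485M), ClearBand→Band D ($979M); total welfare W = $2158M.
ClearBand receives Band D at value $979M, so the others get W − 979 = $1179M.
Without ClearBand: best allocation of the remaining 2 bidders over all 3 bands is Pulse→Band G ($702M), VistaNet→Band D ($652M), total $1354M.
VCG payment = (others' best without ClearBand) − (others' welfare with ClearBand) = 1354 − 1179 = $175M.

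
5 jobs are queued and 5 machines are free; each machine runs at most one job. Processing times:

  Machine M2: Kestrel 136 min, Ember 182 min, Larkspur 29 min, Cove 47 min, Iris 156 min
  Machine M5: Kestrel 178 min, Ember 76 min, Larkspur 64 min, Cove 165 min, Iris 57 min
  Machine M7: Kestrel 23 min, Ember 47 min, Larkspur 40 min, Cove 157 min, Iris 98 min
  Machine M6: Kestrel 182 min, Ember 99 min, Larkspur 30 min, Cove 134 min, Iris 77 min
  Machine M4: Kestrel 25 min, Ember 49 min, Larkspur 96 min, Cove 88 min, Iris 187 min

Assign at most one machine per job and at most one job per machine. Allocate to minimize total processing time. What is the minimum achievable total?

Treat this as an assignment problem: match each job to one machine.
Optimal: Kestrel→Machine M7 (23 min), Ember→Machine M4 (49 min), Larkspur→Machine M6 (30 min), Cove→Machine M2 (47 min), Iris→Machine M5 (57 min) — total 23+49+30+47+57 = 206 min.
No other one-to-one assignment undercuts 206 min.

Minimum total: 206 min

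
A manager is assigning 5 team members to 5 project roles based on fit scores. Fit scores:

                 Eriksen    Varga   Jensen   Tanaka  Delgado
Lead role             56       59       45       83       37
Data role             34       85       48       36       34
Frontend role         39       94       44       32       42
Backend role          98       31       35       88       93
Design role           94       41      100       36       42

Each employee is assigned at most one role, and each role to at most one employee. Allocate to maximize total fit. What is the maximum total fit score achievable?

Max total: 412 pts

Treat this as an assignment problem: match each employee to one role.
Optimal: Eriksen→Design role (94 pts), Varga→Frontend role (94 pts), Jensen→Data role (48 pts), Tanaka→Lead role (83 pts), Delgado→Backend role (93 pts) — total 94+94+48+83+93 = 412 pts.
Max-entry greedy (repeatedly take the single best remaining cell) gives 409 pts, worse by 3.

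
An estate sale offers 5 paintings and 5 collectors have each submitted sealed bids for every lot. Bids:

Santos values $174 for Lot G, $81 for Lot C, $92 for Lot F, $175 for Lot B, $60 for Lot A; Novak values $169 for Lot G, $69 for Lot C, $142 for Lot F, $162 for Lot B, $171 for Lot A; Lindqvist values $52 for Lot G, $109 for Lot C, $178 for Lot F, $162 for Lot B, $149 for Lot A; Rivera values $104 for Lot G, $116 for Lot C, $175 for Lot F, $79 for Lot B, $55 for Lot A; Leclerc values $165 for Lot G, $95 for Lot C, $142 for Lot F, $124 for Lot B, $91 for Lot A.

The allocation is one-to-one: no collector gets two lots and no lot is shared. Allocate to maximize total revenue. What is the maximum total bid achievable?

Max total: $805

Optimal: Santos→Lot B ($175), Novak→Lot A ($171), Lindqvist→Lot F ($178), Rivera→Lot C ($116), Leclerc→Lot G ($165) — total 175+171+178+116+165 = $805.
Column-greedy (each lot in turn goes to its best remaining collector) gives $721, worse by 84.
No other one-to-one assignment exceeds $805.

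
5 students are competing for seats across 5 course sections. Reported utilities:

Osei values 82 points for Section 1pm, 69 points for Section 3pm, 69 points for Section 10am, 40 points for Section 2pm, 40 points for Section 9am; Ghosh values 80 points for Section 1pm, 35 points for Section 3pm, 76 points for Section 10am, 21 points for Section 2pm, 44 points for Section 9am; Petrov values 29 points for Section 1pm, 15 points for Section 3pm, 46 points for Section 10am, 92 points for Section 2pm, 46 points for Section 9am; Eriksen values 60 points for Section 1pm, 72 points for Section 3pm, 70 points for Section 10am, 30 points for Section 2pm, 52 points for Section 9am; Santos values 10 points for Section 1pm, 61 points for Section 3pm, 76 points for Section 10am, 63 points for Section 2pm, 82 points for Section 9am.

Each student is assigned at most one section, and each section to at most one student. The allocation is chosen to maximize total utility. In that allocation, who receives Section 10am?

Optimal: Osei→Section 1pm (82 points), Ghosh→Section 10am (76 points), Petrov→Section 2pm (92 points), Eriksen→Section 3pm (72 points), Santos→Section 9am (82 points) — total 82+76+92+72+82 = 404 points.
Ghosh's own top section is Section 1pm (80 points), but forcing Ghosh→Section 1pm and reassigning the rest optimally gives only 395 points — worse by 9.

Ghosh receives Section 10am.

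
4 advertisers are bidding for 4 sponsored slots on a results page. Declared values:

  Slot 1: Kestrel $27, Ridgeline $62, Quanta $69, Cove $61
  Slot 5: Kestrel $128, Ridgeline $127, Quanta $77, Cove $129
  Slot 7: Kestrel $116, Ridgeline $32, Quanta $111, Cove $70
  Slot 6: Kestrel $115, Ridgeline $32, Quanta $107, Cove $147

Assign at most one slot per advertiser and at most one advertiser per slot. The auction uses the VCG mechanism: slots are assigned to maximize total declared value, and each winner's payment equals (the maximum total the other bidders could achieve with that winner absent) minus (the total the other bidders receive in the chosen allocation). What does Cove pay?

Efficient allocation: Kestrel→Slot 7 ($116), Ridgeline→Slot 5 ($127), Quanta→Slot 1 ($69), Cove→Slot 6 ($147); total welfare W = $459.
Cove receives Slot 6 at value $147, so the others get W − 147 = $312.
Without Cove: best allocation of the remaining 3 bidders over all 4 slots is Kestrel→Slot 6 ($115), Ridgeline→Slot 5 ($127), Quanta→Slot 7 ($111), total $353.
VCG payment = (others' best without Cove) − (others' welfare with Cove) = 353 − 312 = $41.

Cove pays $41.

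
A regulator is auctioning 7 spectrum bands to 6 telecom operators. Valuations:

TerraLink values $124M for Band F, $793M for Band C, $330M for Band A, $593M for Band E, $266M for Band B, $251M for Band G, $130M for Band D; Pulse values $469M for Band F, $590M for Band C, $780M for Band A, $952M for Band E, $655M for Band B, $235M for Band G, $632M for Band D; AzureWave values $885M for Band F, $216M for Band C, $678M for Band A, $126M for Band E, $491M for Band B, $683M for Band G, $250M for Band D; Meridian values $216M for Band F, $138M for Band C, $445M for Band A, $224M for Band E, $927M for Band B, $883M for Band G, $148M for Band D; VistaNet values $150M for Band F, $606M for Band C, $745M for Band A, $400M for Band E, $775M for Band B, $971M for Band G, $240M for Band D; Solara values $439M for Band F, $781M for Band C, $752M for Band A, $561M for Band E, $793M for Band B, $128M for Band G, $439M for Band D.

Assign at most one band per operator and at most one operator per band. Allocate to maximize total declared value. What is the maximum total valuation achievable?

Max total: $5280M

Optimal: TerraLink→Band C ($793M), Pulse→Band E ($952M), AzureWave→Band F ($885M), Meridian→Band B ($927M), VistaNet→Band G ($971M), Solara→Band A ($752M) — total 793+952+885+927+971+752 = $5280M.
Column-greedy (each band in turn goes to its best remaining operator) gives $4917M, worse by 363.
Every other assignment is strictly worse.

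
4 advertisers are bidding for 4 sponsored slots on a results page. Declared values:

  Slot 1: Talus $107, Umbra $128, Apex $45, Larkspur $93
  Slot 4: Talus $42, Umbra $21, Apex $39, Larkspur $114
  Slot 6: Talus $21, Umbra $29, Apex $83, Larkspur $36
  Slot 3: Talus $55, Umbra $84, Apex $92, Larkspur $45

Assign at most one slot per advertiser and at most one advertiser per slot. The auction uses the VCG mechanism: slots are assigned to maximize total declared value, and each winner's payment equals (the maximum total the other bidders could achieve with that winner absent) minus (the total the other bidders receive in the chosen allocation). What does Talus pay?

Talus pays $53.

Efficient allocation: Talus→Slot 1 ($107), Umbra→Slot 3 ($84), Apex→Slot 6 ($83), Larkspur→Slot 4 ($114); total welfare W = $388.
Talus receives Slot 1 at value $107, so the others get W − 107 = $281.
Without Talus: best allocation of the remaining 3 bidders over all 4 slots is Umbra→Slot 1 ($128), Apex→Slot 3 ($92), Larkspur→Slot 4 ($114), total $334.
VCG payment = (others' best without Talus) − (others' welfare with Talus) = 334 − 281 = $53.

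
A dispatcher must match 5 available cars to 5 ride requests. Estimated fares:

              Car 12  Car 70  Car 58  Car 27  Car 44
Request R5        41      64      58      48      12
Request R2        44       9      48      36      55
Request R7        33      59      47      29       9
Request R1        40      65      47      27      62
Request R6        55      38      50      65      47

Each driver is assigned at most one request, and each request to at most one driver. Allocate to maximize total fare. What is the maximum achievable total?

Maximum total: $288

Optimal: Car 12→Request R2 ($44), Car 70→Request R7 ($59), Car 58→Request R5 ($58), Car 27→Request R6 ($65), Car 44→Request R1 ($62) — total 44+59+58+65+62 = $288.
Max-entry greedy (repeatedly take the single best remaining cell) gives $276, worse by 12.
Checked against all permutations: $288 is optimal.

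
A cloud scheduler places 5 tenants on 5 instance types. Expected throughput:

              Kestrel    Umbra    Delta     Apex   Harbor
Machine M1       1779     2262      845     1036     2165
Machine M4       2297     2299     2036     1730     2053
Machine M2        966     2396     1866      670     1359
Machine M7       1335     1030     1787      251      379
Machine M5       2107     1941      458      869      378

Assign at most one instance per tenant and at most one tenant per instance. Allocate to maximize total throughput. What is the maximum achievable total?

Optimal: Kestrel→Machine M5 (2107 ops/s), Umbra→Machine M2 (2396 ops/s), Delta→Machine M7 (1787 ops/s), Apex→Machine M4 (1730 ops/s), Harbor→Machine M1 (2165 ops/s) — total 2107+2396+1787+1730+2165 = 10185 ops/s.
Column-greedy (each instance in turn goes to its best remaining tenant) gives 7673 ops/s, worse by 2512.
Next-best assignment: Kestrel→Machine M4, Umbra→Machine M2, Delta→Machine M7, Apex→Machine M5, Harbor→Machine M1 = 9514 ops/s.

Max total: 10185 ops/s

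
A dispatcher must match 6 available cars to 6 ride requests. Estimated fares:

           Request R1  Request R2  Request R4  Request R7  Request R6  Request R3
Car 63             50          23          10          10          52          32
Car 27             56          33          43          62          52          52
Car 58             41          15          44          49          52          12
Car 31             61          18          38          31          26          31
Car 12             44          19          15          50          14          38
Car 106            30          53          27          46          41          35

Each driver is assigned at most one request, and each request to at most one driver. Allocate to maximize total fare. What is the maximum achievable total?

This is a one-to-one assignment (maximum-weight bipartite matching).
Optimal: Car 63→Request R6 ($52), Car 27→Request R3 ($52), Car 58→Request R4 ($44), Car 31→Request R1 ($61), Car 12→Request R7 ($50), Car 106→Request R2 ($53) — total 52+52+44+61+50+53 = $312.
Row-greedy (each driver in turn takes its best remaining request) gives $310, worse by 2.
Every other assignment is strictly worse.

Maximum total: $312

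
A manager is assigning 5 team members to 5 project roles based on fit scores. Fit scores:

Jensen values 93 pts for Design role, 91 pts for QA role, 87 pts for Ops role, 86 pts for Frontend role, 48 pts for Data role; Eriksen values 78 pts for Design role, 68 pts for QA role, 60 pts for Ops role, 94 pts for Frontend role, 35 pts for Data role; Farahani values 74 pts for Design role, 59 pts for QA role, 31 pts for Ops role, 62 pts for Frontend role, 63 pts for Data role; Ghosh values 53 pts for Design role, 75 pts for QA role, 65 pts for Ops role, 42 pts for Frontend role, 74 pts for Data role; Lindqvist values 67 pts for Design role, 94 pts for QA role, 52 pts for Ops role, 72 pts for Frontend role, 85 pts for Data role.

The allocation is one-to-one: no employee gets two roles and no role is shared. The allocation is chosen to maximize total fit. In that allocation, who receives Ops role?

This is the linear assignment problem.
Optimal: Jensen→Ops role (87 pts), Eriksen→Frontend role (94 pts), Farahani→Design role (74 pts), Ghosh→Data role (74 pts), Lindqvist→QA role (94 pts) — total 87+94+74+74+94 = 423 pts.
Max-entry greedy (repeatedly take the single best remaining cell) gives 386 pts, worse by 37.
Jensen's own top role is Design role (93 pts), but forcing Jensen→Design role and reassigning the rest optimally gives only 409 pts — worse by 14.

Jensen receives Ops role.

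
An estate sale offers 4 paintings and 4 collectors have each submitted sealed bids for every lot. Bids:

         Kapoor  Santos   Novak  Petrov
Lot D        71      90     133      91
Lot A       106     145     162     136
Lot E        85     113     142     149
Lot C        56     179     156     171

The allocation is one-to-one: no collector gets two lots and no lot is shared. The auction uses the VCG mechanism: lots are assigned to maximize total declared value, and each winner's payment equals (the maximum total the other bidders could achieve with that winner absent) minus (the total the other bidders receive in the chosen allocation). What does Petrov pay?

Efficient allocation: Kapoor→Lot A ($106), Santos→Lot C ($179), Novak→Lot D ($133), Petrov→Lot E ($149); total welfare W = $567.
Petrov receives Lot E at value $149, so the others get W − 149 = $418.
Without Petrov: best allocation of the remaining 3 bidders over all 4 lots is Kapoor→Lot A ($106), Santos→Lot C ($179), Novak→Lot E ($142), total $427.
VCG payment = (others' best without Petrov) − (others' welfare with Petrov) = 427 − 418 = $9.

Petrov pays $9.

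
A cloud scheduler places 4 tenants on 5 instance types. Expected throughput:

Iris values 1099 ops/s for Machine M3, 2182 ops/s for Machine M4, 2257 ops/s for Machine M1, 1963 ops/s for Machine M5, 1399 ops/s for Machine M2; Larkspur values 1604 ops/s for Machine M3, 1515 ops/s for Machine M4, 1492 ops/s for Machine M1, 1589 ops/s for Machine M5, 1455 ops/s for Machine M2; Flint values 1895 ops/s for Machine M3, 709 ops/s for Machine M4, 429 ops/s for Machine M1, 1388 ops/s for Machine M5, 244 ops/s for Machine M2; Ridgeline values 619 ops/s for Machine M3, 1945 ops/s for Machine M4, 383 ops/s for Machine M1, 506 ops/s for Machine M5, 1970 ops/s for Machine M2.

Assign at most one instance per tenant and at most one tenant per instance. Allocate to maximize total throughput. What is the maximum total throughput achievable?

This is the linear assignment problem.
Optimal: Iris→Machine M1 (2257 ops/s), Larkspur→Machine M5 (1589 ops/s), Flint→Machine M3 (1895 ops/s), Ridgeline→Machine M2 (1970 ops/s) — total 2257+1589+1895+1970 = 7711 ops/s.
No other one-to-one assignment exceeds 7711 ops/s.

Max total: 7711 ops/s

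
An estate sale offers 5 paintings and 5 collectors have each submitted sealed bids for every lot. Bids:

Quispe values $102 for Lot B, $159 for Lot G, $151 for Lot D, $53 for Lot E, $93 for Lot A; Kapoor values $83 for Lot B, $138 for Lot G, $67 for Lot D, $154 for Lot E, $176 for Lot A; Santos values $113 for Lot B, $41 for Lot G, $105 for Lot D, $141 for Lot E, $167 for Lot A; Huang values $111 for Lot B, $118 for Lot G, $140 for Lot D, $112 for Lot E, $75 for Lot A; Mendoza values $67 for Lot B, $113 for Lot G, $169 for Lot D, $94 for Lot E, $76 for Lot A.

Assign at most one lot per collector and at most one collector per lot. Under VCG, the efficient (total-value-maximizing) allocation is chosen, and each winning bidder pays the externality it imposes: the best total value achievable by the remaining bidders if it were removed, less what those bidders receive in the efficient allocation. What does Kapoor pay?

Kapoor pays $1.

Efficient allocation: Quispe→Lot G ($159), Kapoor→Lot E ($154), Santos→Lot A ($167), Huang→Lot B ($111), Mendoza→Lot D ($169); total welfare W = $760.
Kapoor receives Lot E at value $154, so the others get W − 154 = $606.
Without Kapoor: best allocation of the remaining 4 bidders over all 5 lots is Quispe→Lot G ($159), Santos→Lot A ($167), Huang→Lot E ($112), Mendoza→Lot D ($169), total $607.
VCG payment = (others' best without Kapoor) − (others' welfare with Kapoor) = 607 − 606 = $1.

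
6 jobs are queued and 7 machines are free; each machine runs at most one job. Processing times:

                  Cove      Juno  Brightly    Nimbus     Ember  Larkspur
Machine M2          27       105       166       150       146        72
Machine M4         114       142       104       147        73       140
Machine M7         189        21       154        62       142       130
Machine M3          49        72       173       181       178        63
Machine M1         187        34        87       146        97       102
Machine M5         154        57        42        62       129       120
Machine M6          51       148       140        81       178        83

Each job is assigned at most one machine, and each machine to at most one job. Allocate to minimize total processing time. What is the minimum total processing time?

Minimum total: 301 min

Optimal: Cove→Machine M2 (27 min), Juno→Machine M1 (34 min), Brightly→Machine M5 (42 min), Nimbus→Machine M7 (62 min), Ember→Machine M4 (73 min), Larkspur→Machine M3 (63 min) — total 27+34+42+62+73+63 = 301 min.
Next-best assignment: Cove→Machine M2, Juno→Machine M7, Brightly→Machine M5, Nimbus→Machine M6, Ember→Machine M4, Larkspur→Machine M3 = 307 min.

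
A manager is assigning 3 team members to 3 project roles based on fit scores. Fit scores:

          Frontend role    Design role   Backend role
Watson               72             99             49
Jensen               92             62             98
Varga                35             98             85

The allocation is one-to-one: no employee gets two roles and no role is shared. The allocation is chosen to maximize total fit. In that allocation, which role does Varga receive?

Varga receives Backend role.

Optimal: Watson→Design role (99 pts), Jensen→Frontend role (92 pts), Varga→Backend role (85 pts) — total 99+92+85 = 276 pts.
Max-entry greedy (repeatedly take the single best remaining cell) gives 232 pts, worse by 44.
Next-best assignment: Watson→Frontend role, Jensen→Backend role, Varga→Design role = 268 pts.
No other one-to-one assignment exceeds 276 pts.
Varga's own top role is Design role (98 pts), but forcing Varga→Design role and reassigning the rest optimally gives only 268 pts — worse by 8.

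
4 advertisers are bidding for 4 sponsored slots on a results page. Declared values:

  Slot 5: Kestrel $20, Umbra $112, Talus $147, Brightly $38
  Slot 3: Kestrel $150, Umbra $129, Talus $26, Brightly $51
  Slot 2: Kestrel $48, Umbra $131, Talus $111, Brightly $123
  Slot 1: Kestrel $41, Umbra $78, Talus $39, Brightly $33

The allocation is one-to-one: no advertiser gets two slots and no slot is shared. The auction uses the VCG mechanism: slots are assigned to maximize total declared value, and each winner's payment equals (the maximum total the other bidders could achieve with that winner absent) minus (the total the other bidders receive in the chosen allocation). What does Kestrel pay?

Kestrel pays $51.

Efficient allocation: Kestrel→Slot 3 ($150), Umbra→Slot 1 ($78), Talus→Slot 5 ($147), Brightly→Slot 2 ($123); total welfare W = $498.
Kestrel receives Slot 3 at value $150, so the others get W − 150 = $348.
Without Kestrel: best allocation of the remaining 3 bidders over all 4 slots is Umbra→Slot 3 ($129), Talus→Slot 5 ($147), Brightly→Slot 2 ($123), total $399.
VCG payment = (others' best without Kestrel) − (others' welfare with Kestrel) = 399 − 348 = $51.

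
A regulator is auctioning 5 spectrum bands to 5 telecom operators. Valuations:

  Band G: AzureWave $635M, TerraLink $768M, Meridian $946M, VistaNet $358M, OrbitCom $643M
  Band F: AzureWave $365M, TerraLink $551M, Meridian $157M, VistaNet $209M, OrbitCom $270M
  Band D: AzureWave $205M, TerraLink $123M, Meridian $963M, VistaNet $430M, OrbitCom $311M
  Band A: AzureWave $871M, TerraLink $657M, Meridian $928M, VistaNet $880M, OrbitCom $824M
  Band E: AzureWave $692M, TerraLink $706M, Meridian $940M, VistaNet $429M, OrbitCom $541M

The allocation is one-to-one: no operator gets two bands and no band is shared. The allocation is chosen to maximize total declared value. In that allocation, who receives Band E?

This is a one-to-one assignment (maximum-weight bipartite matching).
Optimal: AzureWave→Band E ($692M), TerraLink→Band F ($551M), Meridian→Band D ($963M), VistaNet→Band A ($880M), OrbitCom→Band G ($643M) — total 692+551+963+880+643 = $3729M.
Row-greedy (each operator in turn takes its best remaining band) gives $3301M, worse by 428.
No other one-to-one assignment exceeds $3729M.
AzureWave's own top band is Band A ($871M), but forcing AzureWave→Band A and reassigning the rest optimally gives only $3457M — worse by 272.

AzureWave receives Band E.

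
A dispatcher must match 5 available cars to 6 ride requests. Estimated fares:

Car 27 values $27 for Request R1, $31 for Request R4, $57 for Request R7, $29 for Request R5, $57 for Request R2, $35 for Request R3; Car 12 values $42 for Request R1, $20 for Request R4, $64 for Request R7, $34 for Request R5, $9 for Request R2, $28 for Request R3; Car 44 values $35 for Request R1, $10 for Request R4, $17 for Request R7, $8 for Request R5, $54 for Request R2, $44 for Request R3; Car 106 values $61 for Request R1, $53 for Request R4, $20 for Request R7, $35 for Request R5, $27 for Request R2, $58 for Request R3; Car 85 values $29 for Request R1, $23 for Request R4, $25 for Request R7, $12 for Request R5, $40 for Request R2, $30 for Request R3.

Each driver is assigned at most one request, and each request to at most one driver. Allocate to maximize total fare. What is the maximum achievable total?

Optimal: Car 27→Request R2 ($57), Car 12→Request R7 ($64), Car 44→Request R3 ($44), Car 106→Request R1 ($61), Car 85→Request R4 ($23) — total 57+64+44+61+23 = $249.
Column-greedy (each request in turn goes to its best remaining driver) gives $222, worse by 27.
Next-best assignment: Car 27→Request R2, Car 12→Request R7, Car 44→Request R3, Car 106→Request R4, Car 85→Request R1 = $247.
Swapping Car 85↔Car 106 (Car 85→Request R1 $29, Car 106→Request R4 $53) loses 2.

Max total: $249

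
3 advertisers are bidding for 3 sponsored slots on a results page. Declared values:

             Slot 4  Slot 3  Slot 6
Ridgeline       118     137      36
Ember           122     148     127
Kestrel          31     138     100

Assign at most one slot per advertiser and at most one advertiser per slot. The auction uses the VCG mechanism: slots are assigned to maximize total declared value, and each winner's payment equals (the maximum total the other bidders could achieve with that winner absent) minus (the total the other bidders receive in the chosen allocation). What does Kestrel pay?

Kestrel pays $21.

Efficient allocation: Ridgeline→Slot 4 ($118), Ember→Slot 6 ($127), Kestrel→Slot 3 ($138); total welfare W = $383.
Kestrel receives Slot 3 at value $138, so the others get W − 138 = $245.
Without Kestrel: best allocation of the remaining 2 bidders over all 3 slots is Ridgeline→Slot 4 ($118), Ember→Slot 3 ($148), total $266.
VCG payment = (others' best without Kestrel) − (others' welfare with Kestrel) = 266 − 245 = $21.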